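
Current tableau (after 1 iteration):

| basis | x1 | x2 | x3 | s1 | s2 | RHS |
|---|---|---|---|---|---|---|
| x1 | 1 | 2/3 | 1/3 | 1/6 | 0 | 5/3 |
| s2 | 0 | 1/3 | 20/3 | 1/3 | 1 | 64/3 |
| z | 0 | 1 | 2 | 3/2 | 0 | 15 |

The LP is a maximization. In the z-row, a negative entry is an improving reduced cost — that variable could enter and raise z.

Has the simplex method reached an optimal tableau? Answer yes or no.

No objective-row coefficient is strictly negative, so no entering variable exists; the tableau is optimal.

yes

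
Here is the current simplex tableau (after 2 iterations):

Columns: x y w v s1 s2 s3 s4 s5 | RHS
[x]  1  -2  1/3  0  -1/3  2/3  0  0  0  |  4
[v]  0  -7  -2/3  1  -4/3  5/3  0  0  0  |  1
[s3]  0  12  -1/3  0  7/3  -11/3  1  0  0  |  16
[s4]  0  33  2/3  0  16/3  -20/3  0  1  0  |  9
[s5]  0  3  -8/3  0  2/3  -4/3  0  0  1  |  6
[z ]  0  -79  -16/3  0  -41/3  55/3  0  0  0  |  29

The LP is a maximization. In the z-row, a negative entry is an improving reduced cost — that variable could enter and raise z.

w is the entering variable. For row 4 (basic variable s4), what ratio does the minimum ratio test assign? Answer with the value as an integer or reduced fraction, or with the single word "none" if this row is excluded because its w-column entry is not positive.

27/2

Ratio = RHS / (w entry) = 9 / (2/3) = 27/2.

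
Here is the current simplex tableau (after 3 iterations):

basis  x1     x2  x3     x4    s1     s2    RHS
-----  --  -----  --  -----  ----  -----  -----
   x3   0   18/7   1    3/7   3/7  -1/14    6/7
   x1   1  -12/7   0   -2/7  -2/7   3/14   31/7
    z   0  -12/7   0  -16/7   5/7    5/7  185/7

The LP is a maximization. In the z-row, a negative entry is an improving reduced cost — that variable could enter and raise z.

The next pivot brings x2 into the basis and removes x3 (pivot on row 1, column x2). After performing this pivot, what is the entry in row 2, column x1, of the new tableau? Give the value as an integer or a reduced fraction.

1

Pivot element is row 1, column x2: 18/7.
Normalize row 1: new (row 1, x1) = 0/(18/7) = 0.
row 2 ← row 2 − (-12/7)·(new row 1): 1 − (-12/7)·0 = 1.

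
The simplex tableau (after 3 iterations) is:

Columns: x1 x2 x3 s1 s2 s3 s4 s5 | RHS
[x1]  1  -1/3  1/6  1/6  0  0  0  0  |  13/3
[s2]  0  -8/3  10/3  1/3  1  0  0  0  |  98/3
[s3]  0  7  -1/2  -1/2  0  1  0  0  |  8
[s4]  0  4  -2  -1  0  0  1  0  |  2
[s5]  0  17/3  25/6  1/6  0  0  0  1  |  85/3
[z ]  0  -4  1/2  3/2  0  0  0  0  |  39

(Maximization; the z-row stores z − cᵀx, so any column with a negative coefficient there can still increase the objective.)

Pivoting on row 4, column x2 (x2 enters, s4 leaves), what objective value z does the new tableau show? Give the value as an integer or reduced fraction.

Minimum ratio for x2: 2/4 = 1/2.
z changes by −(z-row coeff of x2)·ratio = −(-4)·(1/2) = 2.
New z = 39 + 2 = 41.

41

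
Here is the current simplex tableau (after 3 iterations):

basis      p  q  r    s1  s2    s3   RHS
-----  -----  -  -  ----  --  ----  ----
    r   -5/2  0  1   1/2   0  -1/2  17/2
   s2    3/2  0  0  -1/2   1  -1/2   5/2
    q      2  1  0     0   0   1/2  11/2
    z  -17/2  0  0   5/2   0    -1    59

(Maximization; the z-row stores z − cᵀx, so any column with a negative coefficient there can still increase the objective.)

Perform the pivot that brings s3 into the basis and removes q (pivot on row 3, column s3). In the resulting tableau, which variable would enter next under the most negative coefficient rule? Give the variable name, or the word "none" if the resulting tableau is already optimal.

Pivot element 1/2. New z-row = old z-row − (-1)·(row 3/(1/2)).
Updated z-row coefficients: p: -9/2, q: 2, r: 0, s1: 5/2, s2: 0, s3: 0.
The most negative is -9/2 in column p, so p would enter next.

p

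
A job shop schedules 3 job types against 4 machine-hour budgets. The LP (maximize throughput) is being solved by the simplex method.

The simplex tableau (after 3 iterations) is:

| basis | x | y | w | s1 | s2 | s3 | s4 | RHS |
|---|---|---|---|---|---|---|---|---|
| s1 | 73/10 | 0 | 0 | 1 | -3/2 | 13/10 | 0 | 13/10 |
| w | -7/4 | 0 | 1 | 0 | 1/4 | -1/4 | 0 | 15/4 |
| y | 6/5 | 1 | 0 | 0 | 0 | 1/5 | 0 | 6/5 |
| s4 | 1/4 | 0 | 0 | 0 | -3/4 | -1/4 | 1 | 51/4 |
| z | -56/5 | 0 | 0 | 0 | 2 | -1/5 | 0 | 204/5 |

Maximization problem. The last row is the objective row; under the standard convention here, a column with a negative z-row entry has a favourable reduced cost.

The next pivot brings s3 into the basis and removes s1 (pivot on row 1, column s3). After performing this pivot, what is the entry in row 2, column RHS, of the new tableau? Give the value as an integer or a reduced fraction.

4

Pivot element is row 1, column s3: 13/10.
Normalize row 1: new (row 1, RHS) = (13/10)/(13/10) = 1.
row 2 ← row 2 − (-1/4)·(new row 1): 15/4 − (-1/4)·1 = 4.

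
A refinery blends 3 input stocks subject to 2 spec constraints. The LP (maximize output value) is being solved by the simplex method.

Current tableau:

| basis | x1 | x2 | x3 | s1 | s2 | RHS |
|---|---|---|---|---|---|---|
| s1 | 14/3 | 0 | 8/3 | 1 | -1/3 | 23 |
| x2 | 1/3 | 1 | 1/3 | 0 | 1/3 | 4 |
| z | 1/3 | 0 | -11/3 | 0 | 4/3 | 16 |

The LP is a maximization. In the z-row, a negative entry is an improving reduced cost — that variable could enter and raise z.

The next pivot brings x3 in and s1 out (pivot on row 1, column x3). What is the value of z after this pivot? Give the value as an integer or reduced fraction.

Minimum ratio for x3: 23/(8/3) = 69/8.
z changes by −(z-row coeff of x3)·ratio = −(-11/3)·(69/8) = 253/8.
New z = 16 + (253/8) = 381/8.

381/8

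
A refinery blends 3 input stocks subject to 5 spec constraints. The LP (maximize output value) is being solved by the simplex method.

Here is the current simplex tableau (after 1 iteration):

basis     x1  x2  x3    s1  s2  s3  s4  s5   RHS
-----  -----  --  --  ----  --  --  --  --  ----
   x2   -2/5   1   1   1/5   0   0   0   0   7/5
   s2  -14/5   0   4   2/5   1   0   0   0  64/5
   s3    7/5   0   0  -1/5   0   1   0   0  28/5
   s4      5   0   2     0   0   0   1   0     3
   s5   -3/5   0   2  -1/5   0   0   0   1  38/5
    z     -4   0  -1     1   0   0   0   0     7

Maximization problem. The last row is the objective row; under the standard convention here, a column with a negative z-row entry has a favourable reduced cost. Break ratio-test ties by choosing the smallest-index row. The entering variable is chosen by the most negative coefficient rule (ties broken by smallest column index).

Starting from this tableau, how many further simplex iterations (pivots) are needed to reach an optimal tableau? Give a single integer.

pivot: x1 in, s4 out → z = 47/5
No improving column remains; optimal.

1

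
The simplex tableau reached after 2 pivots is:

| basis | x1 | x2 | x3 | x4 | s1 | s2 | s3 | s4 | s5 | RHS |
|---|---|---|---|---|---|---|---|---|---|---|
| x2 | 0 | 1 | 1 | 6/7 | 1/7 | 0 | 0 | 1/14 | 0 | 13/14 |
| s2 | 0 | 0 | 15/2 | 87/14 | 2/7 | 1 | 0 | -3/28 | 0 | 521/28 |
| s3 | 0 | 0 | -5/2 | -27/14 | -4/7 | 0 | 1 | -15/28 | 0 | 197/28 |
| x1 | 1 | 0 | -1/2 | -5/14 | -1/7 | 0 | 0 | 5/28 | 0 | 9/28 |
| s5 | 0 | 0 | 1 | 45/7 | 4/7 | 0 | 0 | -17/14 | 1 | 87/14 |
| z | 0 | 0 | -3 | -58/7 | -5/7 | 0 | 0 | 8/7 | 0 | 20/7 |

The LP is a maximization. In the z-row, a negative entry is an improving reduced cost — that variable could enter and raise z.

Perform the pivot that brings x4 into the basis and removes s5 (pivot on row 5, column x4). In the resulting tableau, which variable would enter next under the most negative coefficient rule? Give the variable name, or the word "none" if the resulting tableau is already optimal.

Pivot element 45/7. New z-row = old z-row − (-58/7)·(row 5/(45/7)).
Updated z-row coefficients: x1: 0, x2: 0, x3: -77/45, x4: 0, s1: 1/45, s2: 0, s3: 0, s4: -19/45, s5: 58/45.
The most negative is -77/45 in column x3, so x3 would enter next.

x3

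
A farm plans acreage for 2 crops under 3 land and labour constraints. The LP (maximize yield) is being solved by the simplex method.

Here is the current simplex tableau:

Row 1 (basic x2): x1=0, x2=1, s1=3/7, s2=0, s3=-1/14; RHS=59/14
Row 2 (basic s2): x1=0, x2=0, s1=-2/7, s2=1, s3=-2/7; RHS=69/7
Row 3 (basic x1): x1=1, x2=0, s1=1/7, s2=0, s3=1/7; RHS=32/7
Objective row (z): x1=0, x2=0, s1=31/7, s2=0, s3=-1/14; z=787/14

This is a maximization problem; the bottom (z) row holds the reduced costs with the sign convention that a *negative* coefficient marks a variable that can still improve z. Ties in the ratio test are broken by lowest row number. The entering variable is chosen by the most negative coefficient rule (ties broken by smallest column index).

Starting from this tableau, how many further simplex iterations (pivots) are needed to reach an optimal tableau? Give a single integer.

1

pivot: s3 in, x1 out → z = 117/2
No improving column remains; optimal.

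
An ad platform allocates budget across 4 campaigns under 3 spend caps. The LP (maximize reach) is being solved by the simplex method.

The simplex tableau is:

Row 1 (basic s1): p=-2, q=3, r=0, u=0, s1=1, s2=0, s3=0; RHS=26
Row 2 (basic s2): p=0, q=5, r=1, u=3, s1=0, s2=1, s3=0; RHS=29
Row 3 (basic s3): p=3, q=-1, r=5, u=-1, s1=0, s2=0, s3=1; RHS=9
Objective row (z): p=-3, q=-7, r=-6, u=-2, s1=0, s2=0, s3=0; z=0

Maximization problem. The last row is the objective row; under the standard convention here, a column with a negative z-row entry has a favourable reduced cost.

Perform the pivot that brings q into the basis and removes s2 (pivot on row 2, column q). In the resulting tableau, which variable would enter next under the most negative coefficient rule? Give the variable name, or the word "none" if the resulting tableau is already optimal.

r

Pivot element 5. New z-row = old z-row − (-7)·(row 2/5).
Updated z-row coefficients: p: -3, q: 0, r: -23/5, u: 11/5, s1: 0, s2: 7/5, s3: 0.
The most negative is -23/5 in column r, so r would enter next.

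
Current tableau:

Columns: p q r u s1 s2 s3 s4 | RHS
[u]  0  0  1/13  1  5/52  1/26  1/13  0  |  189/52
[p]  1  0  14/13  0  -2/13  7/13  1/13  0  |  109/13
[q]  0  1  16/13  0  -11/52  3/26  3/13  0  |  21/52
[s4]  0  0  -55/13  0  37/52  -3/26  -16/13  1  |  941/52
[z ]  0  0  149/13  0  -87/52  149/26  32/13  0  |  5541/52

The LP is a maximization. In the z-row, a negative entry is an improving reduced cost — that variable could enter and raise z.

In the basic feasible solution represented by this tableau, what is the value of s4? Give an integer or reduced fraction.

941/52

s4 is basic (row 4); its value is the RHS of that row: 941/52.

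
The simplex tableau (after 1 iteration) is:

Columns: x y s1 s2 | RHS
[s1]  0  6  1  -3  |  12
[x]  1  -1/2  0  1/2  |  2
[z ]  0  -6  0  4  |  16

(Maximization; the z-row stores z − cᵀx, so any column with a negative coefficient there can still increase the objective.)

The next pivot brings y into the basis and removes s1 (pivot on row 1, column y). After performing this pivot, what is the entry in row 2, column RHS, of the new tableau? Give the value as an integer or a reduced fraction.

Pivot element is row 1, column y: 6.
Normalize row 1: new (row 1, RHS) = 12/6 = 2.
row 2 ← row 2 − (-1/2)·(new row 1): 2 − (-1/2)·2 = 3.

3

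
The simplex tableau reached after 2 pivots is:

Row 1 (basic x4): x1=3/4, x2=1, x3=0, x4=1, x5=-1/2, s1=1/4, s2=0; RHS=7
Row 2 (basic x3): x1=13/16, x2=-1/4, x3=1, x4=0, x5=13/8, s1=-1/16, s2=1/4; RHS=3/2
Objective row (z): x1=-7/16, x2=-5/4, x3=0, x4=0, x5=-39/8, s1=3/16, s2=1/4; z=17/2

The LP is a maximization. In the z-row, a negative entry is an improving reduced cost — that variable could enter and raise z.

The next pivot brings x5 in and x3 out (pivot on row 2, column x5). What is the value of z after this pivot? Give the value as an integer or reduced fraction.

Minimum ratio for x5: (3/2)/(13/8) = 12/13.
z changes by −(z-row coeff of x5)·ratio = −(-39/8)·(12/13) = 9/2.
New z = 17/2 + (9/2) = 13.

13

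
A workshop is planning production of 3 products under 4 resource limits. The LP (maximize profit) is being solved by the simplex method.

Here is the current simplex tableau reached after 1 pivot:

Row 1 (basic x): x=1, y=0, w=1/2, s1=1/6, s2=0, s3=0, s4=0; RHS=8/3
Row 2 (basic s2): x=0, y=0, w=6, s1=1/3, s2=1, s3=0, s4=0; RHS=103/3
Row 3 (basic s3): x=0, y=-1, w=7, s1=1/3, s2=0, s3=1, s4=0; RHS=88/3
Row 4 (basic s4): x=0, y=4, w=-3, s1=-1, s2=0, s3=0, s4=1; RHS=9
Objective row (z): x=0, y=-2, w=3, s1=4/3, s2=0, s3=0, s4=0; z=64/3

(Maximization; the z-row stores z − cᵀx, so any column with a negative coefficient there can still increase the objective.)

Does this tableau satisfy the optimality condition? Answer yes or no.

Column y has objective-row coefficient -2, which is negative; an improving pivot exists, so not yet optimal.

no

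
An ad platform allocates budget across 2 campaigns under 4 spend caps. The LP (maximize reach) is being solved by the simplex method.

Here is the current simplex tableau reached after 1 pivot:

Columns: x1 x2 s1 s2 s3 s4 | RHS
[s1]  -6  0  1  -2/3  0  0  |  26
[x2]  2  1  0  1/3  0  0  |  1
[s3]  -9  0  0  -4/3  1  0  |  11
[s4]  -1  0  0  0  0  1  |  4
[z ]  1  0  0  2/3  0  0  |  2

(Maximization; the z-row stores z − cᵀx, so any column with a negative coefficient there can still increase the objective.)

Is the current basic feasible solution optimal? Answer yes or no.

No objective-row coefficient is strictly negative, so no entering variable exists; the tableau is optimal.

yes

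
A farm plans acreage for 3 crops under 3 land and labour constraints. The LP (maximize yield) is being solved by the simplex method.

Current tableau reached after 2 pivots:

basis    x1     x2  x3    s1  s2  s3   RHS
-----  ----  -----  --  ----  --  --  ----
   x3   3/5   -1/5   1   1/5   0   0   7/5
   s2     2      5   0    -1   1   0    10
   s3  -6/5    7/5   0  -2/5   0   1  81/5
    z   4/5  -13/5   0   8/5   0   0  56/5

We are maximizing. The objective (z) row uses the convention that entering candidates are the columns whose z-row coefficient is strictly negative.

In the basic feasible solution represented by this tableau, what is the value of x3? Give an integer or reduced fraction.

x3 is basic (row 1); its value is the RHS of that row: 7/5.

7/5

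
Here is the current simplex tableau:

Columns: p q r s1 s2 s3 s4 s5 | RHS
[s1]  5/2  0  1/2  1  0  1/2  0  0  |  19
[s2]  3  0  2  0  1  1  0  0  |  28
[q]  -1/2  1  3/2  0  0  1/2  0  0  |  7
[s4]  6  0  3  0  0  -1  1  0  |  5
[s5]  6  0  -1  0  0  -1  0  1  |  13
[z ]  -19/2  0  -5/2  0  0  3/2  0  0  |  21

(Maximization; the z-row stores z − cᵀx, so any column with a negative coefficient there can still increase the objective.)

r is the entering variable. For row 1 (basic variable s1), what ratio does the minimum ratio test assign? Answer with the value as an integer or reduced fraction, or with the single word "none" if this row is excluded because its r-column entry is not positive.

38

Ratio = RHS / (r entry) = 19 / (1/2) = 38.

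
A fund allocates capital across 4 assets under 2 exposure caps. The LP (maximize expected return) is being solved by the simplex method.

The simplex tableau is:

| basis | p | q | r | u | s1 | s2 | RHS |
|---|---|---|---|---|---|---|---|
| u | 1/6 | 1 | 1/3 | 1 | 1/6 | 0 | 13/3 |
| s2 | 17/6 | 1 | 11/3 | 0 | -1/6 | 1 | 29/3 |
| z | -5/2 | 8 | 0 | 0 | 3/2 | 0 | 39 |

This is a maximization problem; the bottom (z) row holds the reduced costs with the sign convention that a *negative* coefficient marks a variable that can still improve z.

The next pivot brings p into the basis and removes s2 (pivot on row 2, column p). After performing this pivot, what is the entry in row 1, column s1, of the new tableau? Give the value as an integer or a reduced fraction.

3/17

Pivot element is row 2, column p: 17/6.
Normalize row 2: new (row 2, s1) = (-1/6)/(17/6) = -1/17.
row 1 ← row 1 − (1/6)·(new row 2): 1/6 − (1/6)·(-1/17) = 3/17.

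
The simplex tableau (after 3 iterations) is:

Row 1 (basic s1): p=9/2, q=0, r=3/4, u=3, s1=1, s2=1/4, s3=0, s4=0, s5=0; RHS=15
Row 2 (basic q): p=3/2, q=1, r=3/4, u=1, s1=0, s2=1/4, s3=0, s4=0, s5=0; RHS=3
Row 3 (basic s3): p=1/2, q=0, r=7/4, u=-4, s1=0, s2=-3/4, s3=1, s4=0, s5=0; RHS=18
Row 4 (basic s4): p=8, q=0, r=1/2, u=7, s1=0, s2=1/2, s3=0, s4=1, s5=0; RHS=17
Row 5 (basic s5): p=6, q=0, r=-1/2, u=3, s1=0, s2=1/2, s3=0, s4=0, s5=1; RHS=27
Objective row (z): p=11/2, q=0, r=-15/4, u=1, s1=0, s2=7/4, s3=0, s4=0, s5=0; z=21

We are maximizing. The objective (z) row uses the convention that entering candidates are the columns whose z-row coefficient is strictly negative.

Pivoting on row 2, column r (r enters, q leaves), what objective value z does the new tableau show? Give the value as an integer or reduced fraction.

Minimum ratio for r: 3/(3/4) = 4.
z changes by −(z-row coeff of r)·ratio = −(-15/4)·4 = 15.
New z = 21 + 15 = 36.

36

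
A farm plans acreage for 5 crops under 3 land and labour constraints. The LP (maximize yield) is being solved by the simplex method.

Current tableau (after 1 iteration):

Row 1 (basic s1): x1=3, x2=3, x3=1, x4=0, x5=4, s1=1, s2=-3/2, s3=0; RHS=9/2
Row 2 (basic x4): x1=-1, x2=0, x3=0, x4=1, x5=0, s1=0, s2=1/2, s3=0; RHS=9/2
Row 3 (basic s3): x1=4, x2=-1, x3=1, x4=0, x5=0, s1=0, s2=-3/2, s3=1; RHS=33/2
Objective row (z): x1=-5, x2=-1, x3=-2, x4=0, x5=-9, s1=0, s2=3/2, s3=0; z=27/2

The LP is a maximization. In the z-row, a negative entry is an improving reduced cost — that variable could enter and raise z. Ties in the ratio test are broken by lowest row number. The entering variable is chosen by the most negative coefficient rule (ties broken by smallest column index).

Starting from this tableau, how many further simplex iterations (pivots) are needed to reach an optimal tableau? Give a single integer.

3

pivot: x5 in, s1 out → z = 189/8
pivot: s2 in, x4 out → z = 81/2
pivot: x1 in, s3 out → z = 201/2
No improving column remains; optimal.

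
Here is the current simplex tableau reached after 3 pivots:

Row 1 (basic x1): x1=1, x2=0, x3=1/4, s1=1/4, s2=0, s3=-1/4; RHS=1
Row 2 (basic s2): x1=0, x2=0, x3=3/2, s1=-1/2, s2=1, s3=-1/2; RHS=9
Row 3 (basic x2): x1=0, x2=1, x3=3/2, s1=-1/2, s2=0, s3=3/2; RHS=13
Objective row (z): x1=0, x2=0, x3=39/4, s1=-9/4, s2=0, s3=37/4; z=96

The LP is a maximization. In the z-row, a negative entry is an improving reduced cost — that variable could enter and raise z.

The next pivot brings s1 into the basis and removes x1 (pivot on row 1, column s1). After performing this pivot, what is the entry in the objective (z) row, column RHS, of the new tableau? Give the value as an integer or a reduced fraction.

105

Pivot element is row 1, column s1: 1/4.
Normalize row 1: new (row 1, RHS) = 1/(1/4) = 4.
z-row ← z-row − (-9/4)·(new row 1): 96 − (-9/4)·4 = 105.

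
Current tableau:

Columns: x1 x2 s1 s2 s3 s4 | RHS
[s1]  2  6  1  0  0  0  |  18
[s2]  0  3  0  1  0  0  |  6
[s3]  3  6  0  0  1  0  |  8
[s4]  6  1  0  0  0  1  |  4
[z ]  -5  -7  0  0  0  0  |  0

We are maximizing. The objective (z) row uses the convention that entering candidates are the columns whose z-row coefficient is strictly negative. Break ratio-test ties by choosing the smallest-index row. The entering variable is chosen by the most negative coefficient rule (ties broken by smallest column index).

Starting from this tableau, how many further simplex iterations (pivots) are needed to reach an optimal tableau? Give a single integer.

2

pivot: x2 in, s3 out → z = 28/3
pivot: x1 in, s4 out → z = 332/33
No improving column remains; optimal.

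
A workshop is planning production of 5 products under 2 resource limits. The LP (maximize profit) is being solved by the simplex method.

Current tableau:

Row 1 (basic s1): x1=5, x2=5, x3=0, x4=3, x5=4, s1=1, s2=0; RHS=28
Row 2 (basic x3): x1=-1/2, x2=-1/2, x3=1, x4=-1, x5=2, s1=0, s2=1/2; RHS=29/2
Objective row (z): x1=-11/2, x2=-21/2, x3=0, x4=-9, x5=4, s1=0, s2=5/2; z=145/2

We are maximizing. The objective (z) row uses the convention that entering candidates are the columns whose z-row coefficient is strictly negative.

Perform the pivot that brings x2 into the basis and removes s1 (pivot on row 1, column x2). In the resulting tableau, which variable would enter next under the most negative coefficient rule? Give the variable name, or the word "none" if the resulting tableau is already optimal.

x4

Pivot element 5. New z-row = old z-row − (-21/2)·(row 1/5).
Updated z-row coefficients: x1: 5, x2: 0, x3: 0, x4: -27/10, x5: 62/5, s1: 21/10, s2: 5/2.
The most negative is -27/10 in column x4, so x4 would enter next.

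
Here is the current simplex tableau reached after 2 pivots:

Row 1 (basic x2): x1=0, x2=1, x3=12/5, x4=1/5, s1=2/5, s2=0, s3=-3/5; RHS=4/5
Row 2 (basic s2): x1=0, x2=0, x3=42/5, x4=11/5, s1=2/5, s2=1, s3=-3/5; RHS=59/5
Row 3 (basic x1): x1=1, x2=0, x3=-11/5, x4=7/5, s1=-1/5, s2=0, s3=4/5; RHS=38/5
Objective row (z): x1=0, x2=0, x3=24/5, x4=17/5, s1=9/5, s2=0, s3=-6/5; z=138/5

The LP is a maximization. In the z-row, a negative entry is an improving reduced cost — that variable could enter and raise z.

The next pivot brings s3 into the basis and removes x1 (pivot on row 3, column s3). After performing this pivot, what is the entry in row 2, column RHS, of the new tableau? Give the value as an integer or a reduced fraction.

35/2

Pivot element is row 3, column s3: 4/5.
Normalize row 3: new (row 3, RHS) = (38/5)/(4/5) = 19/2.
row 2 ← row 2 − (-3/5)·(new row 3): 59/5 − (-3/5)·(19/2) = 35/2.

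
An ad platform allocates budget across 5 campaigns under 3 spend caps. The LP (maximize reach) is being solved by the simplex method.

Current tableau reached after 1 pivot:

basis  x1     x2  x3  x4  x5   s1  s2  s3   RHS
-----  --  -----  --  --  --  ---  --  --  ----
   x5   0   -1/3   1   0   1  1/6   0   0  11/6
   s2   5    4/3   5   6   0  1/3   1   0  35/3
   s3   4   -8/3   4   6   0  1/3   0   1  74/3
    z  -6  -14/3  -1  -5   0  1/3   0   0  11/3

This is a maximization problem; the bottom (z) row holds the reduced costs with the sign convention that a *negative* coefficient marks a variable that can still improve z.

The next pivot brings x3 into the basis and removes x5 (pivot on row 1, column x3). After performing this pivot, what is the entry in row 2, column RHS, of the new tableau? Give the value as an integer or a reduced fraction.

5/2

Pivot element is row 1, column x3: 1.
Normalize row 1: new (row 1, RHS) = (11/6)/1 = 11/6.
row 2 ← row 2 − 5·(new row 1): 35/3 − 5·(11/6) = 5/2.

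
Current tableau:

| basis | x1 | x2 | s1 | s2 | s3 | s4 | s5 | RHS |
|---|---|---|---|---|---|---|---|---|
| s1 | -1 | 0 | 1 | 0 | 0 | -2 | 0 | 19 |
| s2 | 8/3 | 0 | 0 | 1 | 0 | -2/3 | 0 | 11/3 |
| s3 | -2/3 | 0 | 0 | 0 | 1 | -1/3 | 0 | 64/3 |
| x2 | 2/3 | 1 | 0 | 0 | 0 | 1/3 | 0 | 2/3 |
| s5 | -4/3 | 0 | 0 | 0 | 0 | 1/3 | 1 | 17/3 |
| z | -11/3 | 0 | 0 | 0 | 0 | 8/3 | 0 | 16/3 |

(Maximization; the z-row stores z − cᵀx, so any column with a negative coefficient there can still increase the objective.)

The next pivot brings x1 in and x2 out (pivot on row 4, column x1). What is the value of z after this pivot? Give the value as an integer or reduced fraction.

Minimum ratio for x1: (2/3)/(2/3) = 1.
z changes by −(z-row coeff of x1)·ratio = −(-11/3)·1 = 11/3.
New z = 16/3 + (11/3) = 9.

9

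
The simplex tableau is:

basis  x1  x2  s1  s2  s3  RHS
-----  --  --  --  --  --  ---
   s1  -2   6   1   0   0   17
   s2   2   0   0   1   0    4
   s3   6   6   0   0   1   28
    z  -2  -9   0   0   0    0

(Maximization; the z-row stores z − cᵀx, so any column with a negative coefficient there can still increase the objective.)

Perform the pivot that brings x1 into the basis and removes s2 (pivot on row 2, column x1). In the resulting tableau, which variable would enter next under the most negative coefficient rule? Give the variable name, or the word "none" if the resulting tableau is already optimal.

x2

Pivot element 2. New z-row = old z-row − (-2)·(row 2/2).
Updated z-row coefficients: x1: 0, x2: -9, s1: 0, s2: 1, s3: 0.
The most negative is -9 in column x2, so x2 would enter next.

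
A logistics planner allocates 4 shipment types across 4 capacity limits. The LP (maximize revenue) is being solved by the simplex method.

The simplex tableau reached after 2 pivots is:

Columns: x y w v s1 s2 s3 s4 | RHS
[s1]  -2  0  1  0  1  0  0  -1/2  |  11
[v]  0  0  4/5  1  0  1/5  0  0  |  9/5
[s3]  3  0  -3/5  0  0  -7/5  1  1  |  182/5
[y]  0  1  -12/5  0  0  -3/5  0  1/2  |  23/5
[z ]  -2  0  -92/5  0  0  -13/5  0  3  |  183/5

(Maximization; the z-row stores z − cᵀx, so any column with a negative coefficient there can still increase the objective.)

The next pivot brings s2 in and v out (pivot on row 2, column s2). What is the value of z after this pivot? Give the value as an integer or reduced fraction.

Minimum ratio for s2: (9/5)/(1/5) = 9.
z changes by −(z-row coeff of s2)·ratio = −(-13/5)·9 = 117/5.
New z = 183/5 + (117/5) = 60.

60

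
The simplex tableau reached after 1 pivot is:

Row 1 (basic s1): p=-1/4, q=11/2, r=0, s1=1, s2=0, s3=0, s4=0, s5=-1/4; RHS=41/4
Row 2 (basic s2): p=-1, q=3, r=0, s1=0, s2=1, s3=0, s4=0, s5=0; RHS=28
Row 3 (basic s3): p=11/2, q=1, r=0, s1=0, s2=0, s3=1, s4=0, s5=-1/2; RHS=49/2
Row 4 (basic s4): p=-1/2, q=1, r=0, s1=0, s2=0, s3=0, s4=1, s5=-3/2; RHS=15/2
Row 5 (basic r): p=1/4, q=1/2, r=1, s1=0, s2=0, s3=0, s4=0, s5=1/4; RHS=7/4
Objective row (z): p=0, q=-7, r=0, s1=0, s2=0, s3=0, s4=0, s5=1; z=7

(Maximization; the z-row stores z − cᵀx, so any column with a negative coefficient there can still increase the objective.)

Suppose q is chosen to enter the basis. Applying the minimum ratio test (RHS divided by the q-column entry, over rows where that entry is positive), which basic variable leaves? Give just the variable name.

Ratios: row 1 (s1): (41/4)/(11/2) = 41/22; row 2 (s2): 28/3 = 28/3; row 3 (s3): (49/2)/1 = 49/2; row 4 (s4): (15/2)/1 = 15/2; row 5 (r): (7/4)/(1/2) = 7/2.
Minimum ratio 41/22 is in the s1 row, so s1 leaves.

s1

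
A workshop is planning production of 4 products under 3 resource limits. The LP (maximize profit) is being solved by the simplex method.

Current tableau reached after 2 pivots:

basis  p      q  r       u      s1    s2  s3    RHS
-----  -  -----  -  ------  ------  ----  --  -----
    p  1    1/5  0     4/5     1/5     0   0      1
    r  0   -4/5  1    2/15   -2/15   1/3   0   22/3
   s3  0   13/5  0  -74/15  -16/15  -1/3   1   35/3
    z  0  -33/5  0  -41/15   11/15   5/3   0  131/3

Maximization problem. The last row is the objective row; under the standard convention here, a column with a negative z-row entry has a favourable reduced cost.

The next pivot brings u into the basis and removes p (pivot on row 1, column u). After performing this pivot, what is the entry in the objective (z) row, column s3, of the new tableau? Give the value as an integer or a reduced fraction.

Pivot element is row 1, column u: 4/5.
Normalize row 1: new (row 1, s3) = 0/(4/5) = 0.
z-row ← z-row − (-41/15)·(new row 1): 0 − (-41/15)·0 = 0.

0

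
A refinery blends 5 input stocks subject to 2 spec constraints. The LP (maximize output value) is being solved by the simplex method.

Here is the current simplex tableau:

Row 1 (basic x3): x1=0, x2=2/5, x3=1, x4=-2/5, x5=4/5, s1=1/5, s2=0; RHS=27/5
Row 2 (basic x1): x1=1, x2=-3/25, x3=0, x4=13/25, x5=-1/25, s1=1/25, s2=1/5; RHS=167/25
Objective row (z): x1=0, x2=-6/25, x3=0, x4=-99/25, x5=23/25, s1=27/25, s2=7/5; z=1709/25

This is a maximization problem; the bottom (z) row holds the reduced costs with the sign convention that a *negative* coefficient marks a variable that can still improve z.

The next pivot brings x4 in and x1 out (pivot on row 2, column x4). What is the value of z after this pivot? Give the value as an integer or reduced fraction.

Minimum ratio for x4: (167/25)/(13/25) = 167/13.
z changes by −(z-row coeff of x4)·ratio = −(-99/25)·(167/13) = 16533/325.
New z = 1709/25 + (16533/325) = 1550/13.

1550/13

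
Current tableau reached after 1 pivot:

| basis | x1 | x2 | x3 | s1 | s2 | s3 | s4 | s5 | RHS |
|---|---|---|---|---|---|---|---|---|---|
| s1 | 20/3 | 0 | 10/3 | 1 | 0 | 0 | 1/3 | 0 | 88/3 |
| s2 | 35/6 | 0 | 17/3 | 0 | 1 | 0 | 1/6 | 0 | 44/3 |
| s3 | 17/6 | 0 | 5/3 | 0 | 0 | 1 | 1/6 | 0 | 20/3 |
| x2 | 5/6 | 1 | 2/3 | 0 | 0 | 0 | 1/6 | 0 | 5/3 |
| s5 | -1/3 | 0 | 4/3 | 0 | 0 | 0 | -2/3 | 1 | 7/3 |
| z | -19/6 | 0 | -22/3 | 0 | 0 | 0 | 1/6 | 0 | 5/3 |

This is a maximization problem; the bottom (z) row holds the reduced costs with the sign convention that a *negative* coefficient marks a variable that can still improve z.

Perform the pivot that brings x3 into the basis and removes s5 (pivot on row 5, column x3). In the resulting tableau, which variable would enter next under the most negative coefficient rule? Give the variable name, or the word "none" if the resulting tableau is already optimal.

Pivot element 4/3. New z-row = old z-row − (-22/3)·(row 5/(4/3)).
Updated z-row coefficients: x1: -5, x2: 0, x3: 0, s1: 0, s2: 0, s3: 0, s4: -7/2, s5: 11/2.
The most negative is -5 in column x1, so x1 would enter next.

x1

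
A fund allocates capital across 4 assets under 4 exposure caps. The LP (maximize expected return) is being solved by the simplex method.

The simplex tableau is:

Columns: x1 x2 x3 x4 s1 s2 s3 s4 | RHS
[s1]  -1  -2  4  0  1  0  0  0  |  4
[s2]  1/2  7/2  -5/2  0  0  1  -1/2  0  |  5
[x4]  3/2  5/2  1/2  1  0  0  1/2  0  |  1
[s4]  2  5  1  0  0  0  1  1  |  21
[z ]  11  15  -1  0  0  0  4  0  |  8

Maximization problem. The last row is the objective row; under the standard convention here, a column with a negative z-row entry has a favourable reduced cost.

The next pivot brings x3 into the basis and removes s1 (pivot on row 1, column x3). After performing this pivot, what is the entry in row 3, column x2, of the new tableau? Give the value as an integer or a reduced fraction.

11/4

Pivot element is row 1, column x3: 4.
Normalize row 1: new (row 1, x2) = (-2)/4 = -1/2.
row 3 ← row 3 − (1/2)·(new row 1): 5/2 − (1/2)·(-1/2) = 11/4.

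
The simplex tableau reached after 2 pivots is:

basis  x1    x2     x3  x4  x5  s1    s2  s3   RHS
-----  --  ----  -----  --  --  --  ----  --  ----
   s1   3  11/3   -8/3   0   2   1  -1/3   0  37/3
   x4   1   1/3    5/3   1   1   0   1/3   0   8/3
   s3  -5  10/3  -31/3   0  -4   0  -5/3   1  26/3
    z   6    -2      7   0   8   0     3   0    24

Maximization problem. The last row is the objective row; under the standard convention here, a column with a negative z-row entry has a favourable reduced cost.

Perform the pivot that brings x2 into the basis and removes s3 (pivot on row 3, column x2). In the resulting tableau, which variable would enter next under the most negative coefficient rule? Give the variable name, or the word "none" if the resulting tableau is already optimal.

Pivot element 10/3. New z-row = old z-row − (-2)·(row 3/(10/3)).
Updated z-row coefficients: x1: 3, x2: 0, x3: 4/5, x4: 0, x5: 28/5, s1: 0, s2: 2, s3: 3/5.
No coefficient is strictly negative; the tableau after this pivot is optimal.

none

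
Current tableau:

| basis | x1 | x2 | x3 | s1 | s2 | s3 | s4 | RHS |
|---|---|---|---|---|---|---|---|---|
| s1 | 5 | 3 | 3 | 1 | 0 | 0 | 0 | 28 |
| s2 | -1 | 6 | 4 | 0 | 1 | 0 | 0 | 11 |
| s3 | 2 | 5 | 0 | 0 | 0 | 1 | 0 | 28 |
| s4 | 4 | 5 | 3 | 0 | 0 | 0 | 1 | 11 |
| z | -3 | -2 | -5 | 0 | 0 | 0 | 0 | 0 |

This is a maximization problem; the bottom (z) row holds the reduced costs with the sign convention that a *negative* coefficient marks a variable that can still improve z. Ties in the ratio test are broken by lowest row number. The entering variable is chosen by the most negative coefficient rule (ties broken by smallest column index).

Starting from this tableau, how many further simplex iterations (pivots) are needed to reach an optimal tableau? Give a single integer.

2

pivot: x3 in, s2 out → z = 55/4
pivot: x1 in, s4 out → z = 308/19
No improving column remains; optimal.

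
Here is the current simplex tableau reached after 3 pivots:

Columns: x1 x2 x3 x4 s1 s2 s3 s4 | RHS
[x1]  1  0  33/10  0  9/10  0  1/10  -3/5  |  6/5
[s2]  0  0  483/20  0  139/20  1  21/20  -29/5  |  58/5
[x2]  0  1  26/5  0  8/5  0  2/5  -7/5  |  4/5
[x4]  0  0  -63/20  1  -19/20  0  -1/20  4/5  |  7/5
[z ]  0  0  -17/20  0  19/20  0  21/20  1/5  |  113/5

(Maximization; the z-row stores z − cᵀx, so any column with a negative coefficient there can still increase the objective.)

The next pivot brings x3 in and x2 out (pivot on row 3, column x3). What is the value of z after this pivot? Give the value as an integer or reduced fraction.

591/26

Minimum ratio for x3: (4/5)/(26/5) = 2/13.
z changes by −(z-row coeff of x3)·ratio = −(-17/20)·(2/13) = 17/130.
New z = 113/5 + (17/130) = 591/26.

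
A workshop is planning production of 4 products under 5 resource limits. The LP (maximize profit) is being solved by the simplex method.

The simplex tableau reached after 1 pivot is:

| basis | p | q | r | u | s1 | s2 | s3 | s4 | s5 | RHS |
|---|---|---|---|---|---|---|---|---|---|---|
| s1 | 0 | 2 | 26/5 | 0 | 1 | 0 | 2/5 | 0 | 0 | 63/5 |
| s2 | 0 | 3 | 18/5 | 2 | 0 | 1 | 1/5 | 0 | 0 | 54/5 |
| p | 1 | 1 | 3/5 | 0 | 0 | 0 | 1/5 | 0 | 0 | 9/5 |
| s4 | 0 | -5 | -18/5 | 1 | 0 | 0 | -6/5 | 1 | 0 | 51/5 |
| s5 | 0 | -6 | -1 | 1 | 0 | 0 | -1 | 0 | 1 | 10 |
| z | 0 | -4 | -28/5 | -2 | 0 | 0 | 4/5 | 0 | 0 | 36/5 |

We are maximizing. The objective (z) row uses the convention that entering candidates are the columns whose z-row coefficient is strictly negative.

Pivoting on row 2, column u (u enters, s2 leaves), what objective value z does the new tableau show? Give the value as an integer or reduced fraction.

18

Minimum ratio for u: (54/5)/2 = 27/5.
z changes by −(z-row coeff of u)·ratio = −(-2)·(27/5) = 54/5.
New z = 36/5 + (54/5) = 18.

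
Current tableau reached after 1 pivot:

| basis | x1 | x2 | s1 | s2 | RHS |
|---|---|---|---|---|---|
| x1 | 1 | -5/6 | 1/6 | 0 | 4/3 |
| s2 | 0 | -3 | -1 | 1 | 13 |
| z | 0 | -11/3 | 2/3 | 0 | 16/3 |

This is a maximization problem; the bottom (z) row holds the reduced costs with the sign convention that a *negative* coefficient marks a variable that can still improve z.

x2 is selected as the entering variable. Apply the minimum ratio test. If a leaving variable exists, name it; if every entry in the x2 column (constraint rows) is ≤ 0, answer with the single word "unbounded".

unbounded

x2-column entries: row 1: -5/6, row 2: -3. All ≤ 0, so x2 can increase without bound; the LP is unbounded in this direction.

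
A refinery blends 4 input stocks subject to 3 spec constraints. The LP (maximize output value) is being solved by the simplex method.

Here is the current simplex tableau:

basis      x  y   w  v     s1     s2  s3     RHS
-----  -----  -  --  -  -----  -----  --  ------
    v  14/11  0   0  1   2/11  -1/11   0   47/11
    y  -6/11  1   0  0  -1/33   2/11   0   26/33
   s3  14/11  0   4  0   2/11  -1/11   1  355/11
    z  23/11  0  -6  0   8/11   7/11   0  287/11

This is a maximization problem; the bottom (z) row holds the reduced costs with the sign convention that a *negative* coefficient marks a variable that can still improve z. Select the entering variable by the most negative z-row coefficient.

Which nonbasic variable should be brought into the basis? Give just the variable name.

Objective-row coefficients: x: 23/11, y: 0, w: -6, v: 0, s1: 8/11, s2: 7/11, s3: 0.
The most negative is -6 in column w, so w enters.

w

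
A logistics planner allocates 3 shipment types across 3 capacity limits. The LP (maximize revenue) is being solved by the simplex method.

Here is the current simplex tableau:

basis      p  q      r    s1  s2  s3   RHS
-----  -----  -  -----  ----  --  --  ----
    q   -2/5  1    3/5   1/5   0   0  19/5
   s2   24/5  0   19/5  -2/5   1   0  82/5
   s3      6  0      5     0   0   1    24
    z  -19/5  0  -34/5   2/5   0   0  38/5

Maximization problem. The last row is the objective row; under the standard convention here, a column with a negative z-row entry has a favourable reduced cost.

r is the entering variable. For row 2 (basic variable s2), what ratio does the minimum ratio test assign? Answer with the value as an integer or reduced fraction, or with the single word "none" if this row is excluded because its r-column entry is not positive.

82/19

Ratio = RHS / (r entry) = (82/5) / (19/5) = 82/19.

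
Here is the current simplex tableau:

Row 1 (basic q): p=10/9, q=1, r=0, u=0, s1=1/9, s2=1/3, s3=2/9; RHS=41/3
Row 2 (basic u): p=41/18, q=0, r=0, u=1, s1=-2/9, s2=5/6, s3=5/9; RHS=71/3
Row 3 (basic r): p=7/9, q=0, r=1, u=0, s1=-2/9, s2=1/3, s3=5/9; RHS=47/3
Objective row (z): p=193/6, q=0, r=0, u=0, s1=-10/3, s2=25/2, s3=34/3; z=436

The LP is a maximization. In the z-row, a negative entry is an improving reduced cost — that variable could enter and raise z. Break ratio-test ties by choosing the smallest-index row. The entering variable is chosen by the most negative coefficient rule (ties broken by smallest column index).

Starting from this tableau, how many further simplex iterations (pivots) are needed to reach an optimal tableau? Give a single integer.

1

pivot: s1 in, q out → z = 846
No improving column remains; optimal.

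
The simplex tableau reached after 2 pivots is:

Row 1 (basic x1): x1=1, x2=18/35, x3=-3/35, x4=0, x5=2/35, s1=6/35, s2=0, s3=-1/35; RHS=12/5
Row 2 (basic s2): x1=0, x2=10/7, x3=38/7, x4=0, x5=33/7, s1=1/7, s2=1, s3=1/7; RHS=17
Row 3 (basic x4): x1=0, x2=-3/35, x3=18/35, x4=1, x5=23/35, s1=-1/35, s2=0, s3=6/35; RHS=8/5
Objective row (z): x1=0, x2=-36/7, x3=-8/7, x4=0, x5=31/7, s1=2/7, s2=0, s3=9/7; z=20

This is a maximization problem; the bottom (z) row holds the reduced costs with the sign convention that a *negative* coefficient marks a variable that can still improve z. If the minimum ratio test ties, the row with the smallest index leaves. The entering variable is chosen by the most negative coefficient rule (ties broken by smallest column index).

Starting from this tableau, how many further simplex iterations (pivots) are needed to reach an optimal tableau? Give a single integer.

pivot: x2 in, x1 out → z = 44
pivot: x3 in, s2 out → z = 810/17
No improving column remains; optimal.

2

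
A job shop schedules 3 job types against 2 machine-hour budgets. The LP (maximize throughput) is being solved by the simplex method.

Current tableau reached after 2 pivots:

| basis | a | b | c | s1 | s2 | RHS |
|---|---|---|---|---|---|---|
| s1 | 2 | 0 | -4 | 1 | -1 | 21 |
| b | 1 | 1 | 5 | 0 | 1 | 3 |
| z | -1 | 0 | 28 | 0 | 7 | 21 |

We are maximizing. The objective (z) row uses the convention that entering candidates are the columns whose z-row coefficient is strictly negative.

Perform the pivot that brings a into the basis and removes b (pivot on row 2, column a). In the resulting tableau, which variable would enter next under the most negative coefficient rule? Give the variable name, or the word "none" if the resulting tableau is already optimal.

none

Pivot element 1. New z-row = old z-row − (-1)·(row 2/1).
Updated z-row coefficients: a: 0, b: 1, c: 33, s1: 0, s2: 8.
No coefficient is strictly negative; the tableau after this pivot is optimal.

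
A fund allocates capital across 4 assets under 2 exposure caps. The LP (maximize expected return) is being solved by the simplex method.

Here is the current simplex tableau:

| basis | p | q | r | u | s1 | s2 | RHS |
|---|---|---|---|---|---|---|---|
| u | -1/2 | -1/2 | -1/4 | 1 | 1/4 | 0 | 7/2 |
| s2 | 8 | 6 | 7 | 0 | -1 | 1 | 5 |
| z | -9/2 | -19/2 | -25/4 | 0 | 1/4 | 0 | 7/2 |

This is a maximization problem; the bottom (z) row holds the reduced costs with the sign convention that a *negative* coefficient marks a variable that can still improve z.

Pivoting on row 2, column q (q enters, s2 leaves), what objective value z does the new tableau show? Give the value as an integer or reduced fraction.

Minimum ratio for q: 5/6 = 5/6.
z changes by −(z-row coeff of q)·ratio = −(-19/2)·(5/6) = 95/12.
New z = 7/2 + (95/12) = 137/12.

137/12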